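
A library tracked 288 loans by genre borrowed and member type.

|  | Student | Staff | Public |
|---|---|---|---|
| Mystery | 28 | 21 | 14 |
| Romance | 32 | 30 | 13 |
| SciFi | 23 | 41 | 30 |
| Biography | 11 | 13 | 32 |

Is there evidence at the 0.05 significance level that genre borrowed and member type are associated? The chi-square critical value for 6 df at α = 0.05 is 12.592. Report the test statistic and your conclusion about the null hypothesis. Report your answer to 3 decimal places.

Row totals: 63, 75, 94, 56. Column totals: 94, 105, 89. Grand total N = 288.
Expected counts (row total × column total / N):
  Mystery, Student: 63×94/288 = 20.5625
  Mystery, Staff: 63×105/288 = 22.9688
  Mystery, Public: 63×89/288 = 19.4688
  Romance, Student: 75×94/288 = 24.4792
  Romance, Staff: 75×105/288 = 27.3438
  Romance, Public: 75×89/288 = 23.1771
  SciFi, Student: 94×94/288 = 30.6806
  SciFi, Staff: 94×105/288 = 34.2708
  SciFi, Public: 94×89/288 = 29.0486
  Biography, Student: 56×94/288 = 18.2778
  Biography, Staff: 56×105/288 = 20.4167
  Biography, Public: 56×89/288 = 17.3056
Contributions (O − E)²/E:
  (28 − 20.5625)²/20.5625 = 2.6902
  (21 − 22.9688)²/22.9688 = 0.1688
  (14 − 19.4688)²/19.4688 = 1.5362
  (32 − 24.4792)²/24.4792 = 2.3106
  (30 − 27.3438)²/27.3438 = 0.2580
  (13 − 23.1771)²/23.1771 = 4.4688
  (23 − 30.6806)²/30.6806 = 1.9228
  (41 − 34.2708)²/34.2708 = 1.3213
  (30 − 29.0486)²/29.0486 = 0.0312
  (11 − 18.2778)²/18.2778 = 2.8979
  (13 − 20.4167)²/20.4167 = 2.6942
  (32 − 17.3056)²/17.3056 = 12.4772
χ² = 2.6902 + 0.1688 + 1.5362 + 2.3106 + 0.2580 + 4.4688 + 1.9228 + 1.3213 + 0.0312 + 2.8979 + 2.6942 + 12.4772 = 32.777
df = (4−1)(3−1) = 6. Since 32.777 > 12.592, reject the null hypothesis of independence at α = 0.05.

32.777; reject H₀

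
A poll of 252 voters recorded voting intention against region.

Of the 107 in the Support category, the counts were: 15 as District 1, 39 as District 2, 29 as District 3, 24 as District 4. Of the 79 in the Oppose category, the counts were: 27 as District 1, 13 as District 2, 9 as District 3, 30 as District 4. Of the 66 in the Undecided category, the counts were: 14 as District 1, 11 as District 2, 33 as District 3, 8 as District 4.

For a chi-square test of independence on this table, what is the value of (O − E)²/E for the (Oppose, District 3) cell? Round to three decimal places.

7.897

Row total (Oppose) = 79; column total (District 3) = 71; N = 252.
Expected count E = 79 × 71 / 252 = 22.2579.
Contribution = (O − E)²/E = (9 − 22.2579)² / 22.2579 = 7.897.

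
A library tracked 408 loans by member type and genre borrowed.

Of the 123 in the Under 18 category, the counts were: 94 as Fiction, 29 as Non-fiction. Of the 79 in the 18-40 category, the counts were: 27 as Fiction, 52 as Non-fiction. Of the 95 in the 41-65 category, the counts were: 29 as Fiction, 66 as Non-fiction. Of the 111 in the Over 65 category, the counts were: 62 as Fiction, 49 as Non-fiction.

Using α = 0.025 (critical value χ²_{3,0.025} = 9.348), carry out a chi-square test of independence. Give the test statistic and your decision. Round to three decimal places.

Row totals: 123, 79, 95, 111. Column totals: 212, 196. Grand total N = 408.
Expected counts (row total × column total / N):
  Under 18, Fiction: 123×212/408 = 63.9118
  Under 18, Non-fiction: 123×196/408 = 59.0882
  18-40, Fiction: 79×212/408 = 41.0490
  18-40, Non-fiction: 79×196/408 = 37.9510
  41-65, Fiction: 95×212/408 = 49.3627
  41-65, Non-fiction: 95×196/408 = 45.6373
  Over 65, Fiction: 111×212/408 = 57.6765
  Over 65, Non-fiction: 111×196/408 = 53.3235
Contributions (O − E)²/E:
  (94 − 63.9118)²/63.9118 = 14.1648
  (29 − 59.0882)²/59.0882 = 15.3212
  (27 − 41.0490)²/41.0490 = 4.8083
  (52 − 37.9510)²/37.9510 = 5.2008
  (29 − 49.3627)²/49.3627 = 8.3999
  (66 − 45.6373)²/45.6373 = 9.0855
  (62 − 57.6765)²/57.6765 = 0.3241
  (49 − 53.3235)²/53.3235 = 0.3506
χ² = 14.1648 + 15.3212 + 4.8083 + 5.2008 + 8.3999 + 9.0855 + 0.3241 + 0.3506 = 57.655
df = (4−1)(2−1) = 3. Since 57.655 > 9.348, reject the null hypothesis of independence at α = 0.025.

57.655; reject H₀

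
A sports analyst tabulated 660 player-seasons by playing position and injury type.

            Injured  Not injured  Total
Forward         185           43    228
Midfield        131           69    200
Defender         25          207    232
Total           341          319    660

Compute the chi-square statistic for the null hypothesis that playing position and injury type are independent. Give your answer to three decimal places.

249.979

Grand total N = 660.
Expected counts (row total × column total / N):
  Forward, Injured: 228×341/660 = 117.8000
  Forward, Not injured: 228×319/660 = 110.2000
  Midfield, Injured: 200×341/660 = 103.3333
  Midfield, Not injured: 200×319/660 = 96.6667
  Defender, Injured: 232×341/660 = 119.8667
  Defender, Not injured: 232×319/660 = 112.1333
Contributions (O − E)²/E:
  (185 − 117.8000)²/117.8000 = 38.3348
  (43 − 110.2000)²/110.2000 = 40.9786
  (131 − 103.3333)²/103.3333 = 7.4075
  (69 − 96.6667)²/96.6667 = 7.9184
  (25 − 119.8667)²/119.8667 = 75.0808
  (207 − 112.1333)²/112.1333 = 80.2589
χ² = 38.3348 + 40.9786 + 7.4075 + 7.9184 + 75.0808 + 80.2589 = 249.979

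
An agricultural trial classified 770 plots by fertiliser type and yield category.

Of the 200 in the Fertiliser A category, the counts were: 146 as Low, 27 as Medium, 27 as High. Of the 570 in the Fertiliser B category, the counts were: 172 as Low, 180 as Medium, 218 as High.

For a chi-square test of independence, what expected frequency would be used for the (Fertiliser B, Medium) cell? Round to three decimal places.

Row total (Fertiliser B) = 570; column total (Medium) = 207; grand total N = 770.
Expected count = (row total × column total) / N = 570 × 207 / 770 = 153.234.

153.234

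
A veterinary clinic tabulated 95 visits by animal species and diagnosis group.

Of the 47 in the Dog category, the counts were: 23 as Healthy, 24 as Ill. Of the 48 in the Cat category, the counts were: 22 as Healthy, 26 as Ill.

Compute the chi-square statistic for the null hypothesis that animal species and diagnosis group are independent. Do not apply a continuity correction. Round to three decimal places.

0.092

Row totals: 47, 48. Column totals: 45, 50. Grand total N = 95.
Expected counts (row total × column total / N):
  Dog, Healthy: 47×45/95 = 22.2632
  Dog, Ill: 47×50/95 = 24.7368
  Cat, Healthy: 48×45/95 = 22.7368
  Cat, Ill: 48×50/95 = 25.2632
Contributions (O − E)²/E:
  (23 − 22.2632)²/22.2632 = 0.0244
  (24 − 24.7368)²/24.7368 = 0.0219
  (22 − 22.7368)²/22.7368 = 0.0239
  (26 − 25.2632)²/25.2632 = 0.0215
χ² = 0.0244 + 0.0219 + 0.0239 + 0.0215 = 0.092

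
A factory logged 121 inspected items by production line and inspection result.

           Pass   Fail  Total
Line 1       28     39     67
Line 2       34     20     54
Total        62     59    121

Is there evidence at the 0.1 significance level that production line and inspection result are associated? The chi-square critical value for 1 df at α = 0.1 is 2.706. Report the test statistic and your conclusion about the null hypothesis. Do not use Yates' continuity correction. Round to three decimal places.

Grand total N = 121.
Expected counts (row total × column total / N):
  Line 1, Pass: 67×62/121 = 34.3306
  Line 1, Fail: 67×59/121 = 32.6694
  Line 2, Pass: 54×62/121 = 27.6694
  Line 2, Fail: 54×59/121 = 26.3306
Contributions (O − E)²/E:
  (28 − 34.3306)²/34.3306 = 1.1674
  (39 − 32.6694)²/32.6694 = 1.2267
  (34 − 27.6694)²/27.6694 = 1.4484
  (20 − 26.3306)²/26.3306 = 1.5221
χ² = 1.1674 + 1.2267 + 1.4484 + 1.5221 = 5.365
df = (2−1)(2−1) = 1. Since 5.365 > 2.706, reject the null hypothesis of independence at α = 0.1.

5.365; reject H₀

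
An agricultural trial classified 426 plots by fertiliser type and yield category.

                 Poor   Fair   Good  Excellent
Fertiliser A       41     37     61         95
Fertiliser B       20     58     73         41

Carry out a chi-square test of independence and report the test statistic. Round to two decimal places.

Row totals: 234, 192. Column totals: 61, 95, 134, 136. Grand total N = 426.
Expected counts (row total × column total / N):
  Fertiliser A, Poor: 234×61/426 = 33.507
  Fertiliser A, Fair: 234×95/426 = 52.183
  Fertiliser A, Good: 234×134/426 = 73.606
  Fertiliser A, Excellent: 234×136/426 = 74.704
  Fertiliser B, Poor: 192×61/426 = 27.493
  Fertiliser B, Fair: 192×95/426 = 42.817
  Fertiliser B, Good: 192×134/426 = 60.394
  Fertiliser B, Excellent: 192×136/426 = 61.296
Contributions (O − E)²/E:
  (41 − 33.507)²/33.507 = 1.6756
  (37 − 52.183)²/52.183 = 4.4176
  (61 − 73.606)²/73.606 = 2.1589
  (95 − 74.704)²/74.704 = 5.5141
  (20 − 27.493)²/27.493 = 2.0422
  (58 − 42.817)²/42.817 = 5.3839
  (73 − 60.394)²/60.394 = 2.6312
  (41 − 61.296)²/61.296 = 6.7203
χ² = 1.6756 + 4.4176 + 2.1589 + 5.5141 + 2.0422 + 5.3839 + 2.6312 + 6.7203 = 30.54

30.54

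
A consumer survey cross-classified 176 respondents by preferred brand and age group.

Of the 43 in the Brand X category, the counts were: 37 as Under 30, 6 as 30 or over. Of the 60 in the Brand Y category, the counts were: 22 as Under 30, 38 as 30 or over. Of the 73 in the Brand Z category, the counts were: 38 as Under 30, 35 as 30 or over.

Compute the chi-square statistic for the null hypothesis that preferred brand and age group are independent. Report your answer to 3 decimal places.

25.161

Row totals: 43, 60, 73. Column totals: 97, 79. Grand total N = 176.
Expected counts (row total × column total / N):
  Brand X, Under 30: 43×97/176 = 23.6989
  Brand X, 30 or over: 43×79/176 = 19.3011
  Brand Y, Under 30: 60×97/176 = 33.0682
  Brand Y, 30 or over: 60×79/176 = 26.9318
  Brand Z, Under 30: 73×97/176 = 40.2330
  Brand Z, 30 or over: 73×79/176 = 32.7670
Contributions (O − E)²/E:
  (37 − 23.6989)²/23.6989 = 7.4653
  (6 − 19.3011)²/19.3011 = 9.1663
  (22 − 33.0682)²/33.0682 = 3.7046
  (38 − 26.9318)²/26.9318 = 4.5487
  (38 − 40.2330)²/40.2330 = 0.1239
  (35 − 32.7670)²/32.7670 = 0.1522
χ² = 7.4653 + 9.1663 + 3.7046 + 4.5487 + 0.1239 + 0.1522 = 25.161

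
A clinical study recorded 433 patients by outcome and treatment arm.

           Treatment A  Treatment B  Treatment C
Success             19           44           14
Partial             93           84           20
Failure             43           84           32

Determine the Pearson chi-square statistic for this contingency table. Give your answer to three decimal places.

22.649

Row totals: 77, 197, 159. Column totals: 155, 212, 66. Grand total N = 433.
Expected counts (row total × column total / N):
  Success, Treatment A: 77×155/433 = 27.56351
  Success, Treatment B: 77×212/433 = 37.69977
  Success, Treatment C: 77×66/433 = 11.73672
  Partial, Treatment A: 197×155/433 = 70.51963
  Partial, Treatment B: 197×212/433 = 96.45266
  Partial, Treatment C: 197×66/433 = 30.02771
  Failure, Treatment A: 159×155/433 = 56.91686
  Failure, Treatment B: 159×212/433 = 77.84758
  Failure, Treatment C: 159×66/433 = 24.23557
Contributions (O − E)²/E:
  (19 − 27.56351)²/27.56351 = 2.6605
  (44 − 37.69977)²/37.69977 = 1.0529
  (14 − 11.73672)²/11.73672 = 0.4364
  (93 − 70.51963)²/70.51963 = 7.1663
  (84 − 96.45266)²/96.45266 = 1.6077
  (20 − 30.02771)²/30.02771 = 3.3487
  (43 − 56.91686)²/56.91686 = 3.4028
  (84 − 77.84758)²/77.84758 = 0.4862
  (32 − 24.23557)²/24.23557 = 2.4875
χ² = 2.6605 + 1.0529 + 0.4364 + 7.1663 + 1.6077 + 3.3487 + 3.4028 + 0.4862 + 2.4875 = 22.649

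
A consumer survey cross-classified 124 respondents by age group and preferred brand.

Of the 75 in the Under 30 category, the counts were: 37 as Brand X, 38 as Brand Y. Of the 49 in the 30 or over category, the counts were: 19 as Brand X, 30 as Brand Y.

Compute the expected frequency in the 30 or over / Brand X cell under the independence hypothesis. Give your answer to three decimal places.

22.129

Row total (30 or over) = 49; column total (Brand X) = 56; grand total N = 124.
Expected count = (row total × column total) / N = 49 × 56 / 124 = 22.129.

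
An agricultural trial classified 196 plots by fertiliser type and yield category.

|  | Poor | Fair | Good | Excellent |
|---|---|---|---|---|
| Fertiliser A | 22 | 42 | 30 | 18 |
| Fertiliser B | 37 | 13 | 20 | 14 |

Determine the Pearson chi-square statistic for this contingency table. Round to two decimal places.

17.97

Row totals: 112, 84. Column totals: 59, 55, 50, 32. Grand total N = 196.
Expected counts (row total × column total / N):
  Fertiliser A, Poor: 112×59/196 = 33.714
  Fertiliser A, Fair: 112×55/196 = 31.429
  Fertiliser A, Good: 112×50/196 = 28.571
  Fertiliser A, Excellent: 112×32/196 = 18.286
  Fertiliser B, Poor: 84×59/196 = 25.286
  Fertiliser B, Fair: 84×55/196 = 23.571
  Fertiliser B, Good: 84×50/196 = 21.429
  Fertiliser B, Excellent: 84×32/196 = 13.714
Contributions (O − E)²/E:
  (22 − 33.714)²/33.714 = 4.0701
  (42 − 31.429)²/31.429 = 3.5555
  (30 − 28.571)²/28.571 = 0.0715
  (18 − 18.286)²/18.286 = 0.0045
  (37 − 25.286)²/25.286 = 5.4266
  (13 − 23.571)²/23.571 = 4.7408
  (20 − 21.429)²/21.429 = 0.0953
  (14 − 13.714)²/13.714 = 0.0060
χ² = 4.0701 + 3.5555 + 0.0715 + 0.0045 + 5.4266 + 4.7408 + 0.0953 + 0.0060 = 17.97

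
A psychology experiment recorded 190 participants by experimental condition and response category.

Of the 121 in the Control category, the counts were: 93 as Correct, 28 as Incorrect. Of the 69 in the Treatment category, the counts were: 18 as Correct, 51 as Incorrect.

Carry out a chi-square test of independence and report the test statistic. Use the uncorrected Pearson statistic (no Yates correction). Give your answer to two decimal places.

Row totals: 121, 69. Column totals: 111, 79. Grand total N = 190.
Expected counts (row total × column total / N):
  Control, Correct: 121×111/190 = 70.6895
  Control, Incorrect: 121×79/190 = 50.3105
  Treatment, Correct: 69×111/190 = 40.3105
  Treatment, Incorrect: 69×79/190 = 28.6895
Contributions (O − E)²/E:
  (93 − 70.6895)²/70.6895 = 7.0415
  (28 − 50.3105)²/50.3105 = 9.8937
  (18 − 40.3105)²/40.3105 = 12.3481
  (51 − 28.6895)²/28.6895 = 17.3498
χ² = 7.0415 + 9.8937 + 12.3481 + 17.3498 = 46.63

46.63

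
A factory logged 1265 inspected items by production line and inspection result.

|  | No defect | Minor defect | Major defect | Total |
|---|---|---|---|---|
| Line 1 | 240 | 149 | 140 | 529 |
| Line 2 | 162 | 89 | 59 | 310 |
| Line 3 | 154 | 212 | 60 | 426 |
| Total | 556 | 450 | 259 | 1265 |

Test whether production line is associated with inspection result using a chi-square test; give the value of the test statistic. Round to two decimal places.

65.47

Grand total N = 1265.
Expected counts (row total × column total / N):
  Line 1, No defect: 529×556/1265 = 232.509
  Line 1, Minor defect: 529×450/1265 = 188.182
  Line 1, Major defect: 529×259/1265 = 108.309
  Line 2, No defect: 310×556/1265 = 136.253
  Line 2, Minor defect: 310×450/1265 = 110.277
  Line 2, Major defect: 310×259/1265 = 63.470
  Line 3, No defect: 426×556/1265 = 187.238
  Line 3, Minor defect: 426×450/1265 = 151.542
  Line 3, Major defect: 426×259/1265 = 87.221
Contributions (O − E)²/E:
  (240 − 232.509)²/232.509 = 0.2413
  (149 − 188.182)²/188.182 = 8.1582
  (140 − 108.309)²/108.309 = 9.2727
  (162 − 136.253)²/136.253 = 4.8653
  (89 − 110.277)²/110.277 = 4.1052
  (59 − 63.470)²/63.470 = 0.3148
  (154 − 187.238)²/187.238 = 5.9003
  (212 − 151.542)²/151.542 = 24.1198
  (60 − 87.221)²/87.221 = 8.4955
χ² = 0.2413 + 8.1582 + 9.2727 + 4.8653 + 4.1052 + 0.3148 + 5.9003 + 24.1198 + 8.4955 = 65.47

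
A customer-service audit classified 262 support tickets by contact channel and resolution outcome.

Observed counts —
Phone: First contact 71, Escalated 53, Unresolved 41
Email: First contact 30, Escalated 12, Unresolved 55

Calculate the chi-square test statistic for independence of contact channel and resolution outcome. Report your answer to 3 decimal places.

28.841

Row totals: 165, 97. Column totals: 101, 65, 96. Grand total N = 262.
Expected counts (row total × column total / N):
  Phone, First contact: 165×101/262 = 63.6069
  Phone, Escalated: 165×65/262 = 40.9351
  Phone, Unresolved: 165×96/262 = 60.4580
  Email, First contact: 97×101/262 = 37.3931
  Email, Escalated: 97×65/262 = 24.0649
  Email, Unresolved: 97×96/262 = 35.5420
Contributions (O − E)²/E:
  (71 − 63.6069)²/63.6069 = 0.8593
  (53 − 40.9351)²/40.9351 = 3.5559
  (41 − 60.4580)²/60.4580 = 6.2624
  (30 − 37.3931)²/37.3931 = 1.4617
  (12 − 24.0649)²/24.0649 = 6.0487
  (55 − 35.5420)²/35.5420 = 10.6526
χ² = 0.8593 + 3.5559 + 6.2624 + 1.4617 + 6.0487 + 10.6526 = 28.841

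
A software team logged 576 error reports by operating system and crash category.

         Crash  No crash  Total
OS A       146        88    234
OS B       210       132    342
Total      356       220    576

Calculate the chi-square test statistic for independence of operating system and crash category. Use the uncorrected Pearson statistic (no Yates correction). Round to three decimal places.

0.058

Grand total N = 576.
Expected counts (row total × column total / N):
  OS A, Crash: 234×356/576 = 144.6250
  OS A, No crash: 234×220/576 = 89.3750
  OS B, Crash: 342×356/576 = 211.3750
  OS B, No crash: 342×220/576 = 130.6250
Contributions (O − E)²/E:
  (146 − 144.6250)²/144.6250 = 0.0131
  (88 − 89.3750)²/89.3750 = 0.0212
  (210 − 211.3750)²/211.3750 = 0.0089
  (132 − 130.6250)²/130.6250 = 0.0145
χ² = 0.0131 + 0.0212 + 0.0089 + 0.0145 = 0.058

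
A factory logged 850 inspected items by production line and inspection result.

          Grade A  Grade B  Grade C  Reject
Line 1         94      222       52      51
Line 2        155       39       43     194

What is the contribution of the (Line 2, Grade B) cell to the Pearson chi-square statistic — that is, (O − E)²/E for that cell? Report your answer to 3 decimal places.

Row total (Line 2) = 431; column total (Grade B) = 261; N = 850.
Expected count E = 431 × 261 / 850 = 132.3424.
Contribution = (O − E)²/E = (39 − 132.3424)² / 132.3424 = 65.835.

65.835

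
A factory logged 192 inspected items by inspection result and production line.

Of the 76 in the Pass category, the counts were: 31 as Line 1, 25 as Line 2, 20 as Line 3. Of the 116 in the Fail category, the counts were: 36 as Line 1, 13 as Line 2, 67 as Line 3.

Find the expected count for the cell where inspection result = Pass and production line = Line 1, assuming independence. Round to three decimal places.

26.521

Row total (Pass) = 76; column total (Line 1) = 67; grand total N = 192.
Expected count = (row total × column total) / N = 76 × 67 / 192 = 26.521.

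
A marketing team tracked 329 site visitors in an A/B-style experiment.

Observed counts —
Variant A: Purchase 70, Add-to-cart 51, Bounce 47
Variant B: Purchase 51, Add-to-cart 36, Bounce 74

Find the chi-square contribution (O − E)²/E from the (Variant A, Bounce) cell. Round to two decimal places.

3.54

Row total (Variant A) = 168; column total (Bounce) = 121; N = 329.
Expected count E = 168 × 121 / 329 = 61.787.
Contribution = (O − E)²/E = (47 − 61.787)² / 61.787 = 3.54.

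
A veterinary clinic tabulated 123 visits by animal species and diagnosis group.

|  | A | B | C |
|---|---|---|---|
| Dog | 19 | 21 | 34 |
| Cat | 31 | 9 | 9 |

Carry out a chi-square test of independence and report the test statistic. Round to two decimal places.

17.87

Row totals: 74, 49. Column totals: 50, 30, 43. Grand total N = 123.
Expected counts (row total × column total / N):
  Dog, A: 74×50/123 = 30.0813
  Dog, B: 74×30/123 = 18.0488
  Dog, C: 74×43/123 = 25.8699
  Cat, A: 49×50/123 = 19.9187
  Cat, B: 49×30/123 = 11.9512
  Cat, C: 49×43/123 = 17.1301
Contributions (O − E)²/E:
  (19 − 30.0813)²/30.0813 = 4.0821
  (21 − 18.0488)²/18.0488 = 0.4826
  (34 − 25.8699)²/25.8699 = 2.5550
  (31 − 19.9187)²/19.9187 = 6.1648
  (9 − 11.9512)²/11.9512 = 0.7288
  (9 − 17.1301)²/17.1301 = 3.8586
χ² = 4.0821 + 0.4826 + 2.5550 + 6.1648 + 0.7288 + 3.8586 = 17.87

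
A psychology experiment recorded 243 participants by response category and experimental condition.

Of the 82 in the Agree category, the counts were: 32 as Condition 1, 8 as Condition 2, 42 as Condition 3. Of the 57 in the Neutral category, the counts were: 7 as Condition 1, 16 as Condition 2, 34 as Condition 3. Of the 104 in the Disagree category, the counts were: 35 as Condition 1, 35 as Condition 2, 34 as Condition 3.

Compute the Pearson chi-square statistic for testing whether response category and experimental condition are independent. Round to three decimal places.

Row totals: 82, 57, 104. Column totals: 74, 59, 110. Grand total N = 243.
Expected counts (row total × column total / N):
  Agree, Condition 1: 82×74/243 = 24.9712
  Agree, Condition 2: 82×59/243 = 19.9095
  Agree, Condition 3: 82×110/243 = 37.1193
  Neutral, Condition 1: 57×74/243 = 17.3580
  Neutral, Condition 2: 57×59/243 = 13.8395
  Neutral, Condition 3: 57×110/243 = 25.8025
  Disagree, Condition 1: 104×74/243 = 31.6708
  Disagree, Condition 2: 104×59/243 = 25.2510
  Disagree, Condition 3: 104×110/243 = 47.0782
Contributions (O − E)²/E:
  (32 − 24.9712)²/24.9712 = 1.9784
  (8 − 19.9095)²/19.9095 = 7.1240
  (42 − 37.1193)²/37.1193 = 0.6417
  (7 − 17.3580)²/17.3580 = 6.1809
  (16 − 13.8395)²/13.8395 = 0.3373
  (34 − 25.8025)²/25.8025 = 2.6044
  (35 − 31.6708)²/31.6708 = 0.3500
  (35 − 25.2510)²/25.2510 = 3.7639
  (34 − 47.0782)²/47.0782 = 3.6331
χ² = 1.9784 + 7.1240 + 0.6417 + 6.1809 + 0.3373 + 2.6044 + 0.3500 + 3.7639 + 3.6331 = 26.614

26.614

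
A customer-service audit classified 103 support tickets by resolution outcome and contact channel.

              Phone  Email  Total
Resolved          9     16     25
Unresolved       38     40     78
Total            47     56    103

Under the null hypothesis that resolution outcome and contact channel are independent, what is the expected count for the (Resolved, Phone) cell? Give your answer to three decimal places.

Row total (Resolved) = 25; column total (Phone) = 47; grand total N = 103.
Expected count = (row total × column total) / N = 25 × 47 / 103 = 11.408.

11.408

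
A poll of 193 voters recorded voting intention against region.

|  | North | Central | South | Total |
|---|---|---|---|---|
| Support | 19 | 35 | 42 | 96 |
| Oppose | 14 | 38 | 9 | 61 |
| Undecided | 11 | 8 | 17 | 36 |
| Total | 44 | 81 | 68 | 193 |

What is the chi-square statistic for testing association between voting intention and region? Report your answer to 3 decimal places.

Grand total N = 193.
Expected counts (row total × column total / N):
  Support, North: 96×44/193 = 21.8860
  Support, Central: 96×81/193 = 40.2902
  Support, South: 96×68/193 = 33.8238
  Oppose, North: 61×44/193 = 13.9067
  Oppose, Central: 61×81/193 = 25.6010
  Oppose, South: 61×68/193 = 21.4922
  Undecided, North: 36×44/193 = 8.2073
  Undecided, Central: 36×81/193 = 15.1088
  Undecided, South: 36×68/193 = 12.6839
Contributions (O − E)²/E:
  (19 − 21.8860)²/21.8860 = 0.3806
  (35 − 40.2902)²/40.2902 = 0.6946
  (42 − 33.8238)²/33.8238 = 1.9764
  (14 − 13.9067)²/13.9067 = 0.0006
  (38 − 25.6010)²/25.6010 = 6.0050
  (9 − 21.4922)²/21.4922 = 7.2610
  (11 − 8.2073)²/8.2073 = 0.9503
  (8 − 15.1088)²/15.1088 = 3.3447
  (17 − 12.6839)²/12.6839 = 1.4687
χ² = 0.3806 + 0.6946 + 1.9764 + 0.0006 + 6.0050 + 7.2610 + 0.9503 + 3.3447 + 1.4687 = 22.082

22.082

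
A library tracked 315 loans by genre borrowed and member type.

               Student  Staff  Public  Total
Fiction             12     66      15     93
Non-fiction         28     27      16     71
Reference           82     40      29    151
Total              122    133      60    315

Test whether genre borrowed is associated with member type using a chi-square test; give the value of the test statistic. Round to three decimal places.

Grand total N = 315.
Expected counts (row total × column total / N):
  Fiction, Student: 93×122/315 = 36.0190
  Fiction, Staff: 93×133/315 = 39.2667
  Fiction, Public: 93×60/315 = 17.7143
  Non-fiction, Student: 71×122/315 = 27.4984
  Non-fiction, Staff: 71×133/315 = 29.9778
  Non-fiction, Public: 71×60/315 = 13.5238
  Reference, Student: 151×122/315 = 58.4825
  Reference, Staff: 151×133/315 = 63.7556
  Reference, Public: 151×60/315 = 28.7619
Contributions (O − E)²/E:
  (12 − 36.0190)²/36.0190 = 16.0169
  (66 − 39.2667)²/39.2667 = 18.2004
  (15 − 17.7143)²/17.7143 = 0.4159
  (28 − 27.4984)²/27.4984 = 0.0091
  (27 − 29.9778)²/29.9778 = 0.2958
  (16 − 13.5238)²/13.5238 = 0.4534
  (82 − 58.4825)²/58.4825 = 9.4571
  (40 − 63.7556)²/63.7556 = 8.8514
  (29 − 28.7619)²/28.7619 = 0.0020
χ² = 16.0169 + 18.2004 + 0.4159 + 0.0091 + 0.2958 + 0.4534 + 9.4571 + 8.8514 + 0.0020 = 53.702

53.702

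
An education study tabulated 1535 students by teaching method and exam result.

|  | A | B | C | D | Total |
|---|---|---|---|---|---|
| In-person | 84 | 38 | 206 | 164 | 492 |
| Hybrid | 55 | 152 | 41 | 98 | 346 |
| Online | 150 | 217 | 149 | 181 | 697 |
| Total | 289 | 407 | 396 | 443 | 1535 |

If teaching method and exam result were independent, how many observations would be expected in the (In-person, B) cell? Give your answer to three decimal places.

Row total (In-person) = 492; column total (B) = 407; grand total N = 1535.
Expected count = (row total × column total) / N = 492 × 407 / 1535 = 130.452.

130.452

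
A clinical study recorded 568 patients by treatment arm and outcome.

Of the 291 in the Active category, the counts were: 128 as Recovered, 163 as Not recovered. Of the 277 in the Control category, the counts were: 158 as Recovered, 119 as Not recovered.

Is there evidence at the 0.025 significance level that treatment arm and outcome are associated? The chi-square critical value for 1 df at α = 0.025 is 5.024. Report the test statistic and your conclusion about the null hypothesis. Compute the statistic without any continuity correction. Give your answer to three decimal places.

Row totals: 291, 277. Column totals: 286, 282. Grand total N = 568.
Expected counts (row total × column total / N):
  Active, Recovered: 291×286/568 = 146.5246
  Active, Not recovered: 291×282/568 = 144.4754
  Control, Recovered: 277×286/568 = 139.4754
  Control, Not recovered: 277×282/568 = 137.5246
Contributions (O − E)²/E:
  (128 − 146.5246)²/146.5246 = 2.3420
  (163 − 144.4754)²/144.4754 = 2.3752
  (158 − 139.4754)²/139.4754 = 2.4604
  (119 − 137.5246)²/137.5246 = 2.4953
χ² = 2.3420 + 2.3752 + 2.4604 + 2.4953 = 9.673
df = (2−1)(2−1) = 1. Since 9.673 > 5.024, reject the null hypothesis of independence at α = 0.025.

9.673; reject H₀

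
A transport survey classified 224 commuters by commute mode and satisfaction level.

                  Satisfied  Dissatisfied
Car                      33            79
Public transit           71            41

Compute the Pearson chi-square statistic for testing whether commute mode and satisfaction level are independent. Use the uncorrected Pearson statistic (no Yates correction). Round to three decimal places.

25.918

Row totals: 112, 112. Column totals: 104, 120. Grand total N = 224.
Expected counts (row total × column total / N):
  Car, Satisfied: 112×104/224 = 52.0000
  Car, Dissatisfied: 112×120/224 = 60.0000
  Public transit, Satisfied: 112×104/224 = 52.0000
  Public transit, Dissatisfied: 112×120/224 = 60.0000
Contributions (O − E)²/E:
  (33 − 52.0000)²/52.0000 = 6.9423
  (79 − 60.0000)²/60.0000 = 6.0167
  (71 − 52.0000)²/52.0000 = 6.9423
  (41 − 60.0000)²/60.0000 = 6.0167
χ² = 6.9423 + 6.0167 + 6.9423 + 6.0167 = 25.918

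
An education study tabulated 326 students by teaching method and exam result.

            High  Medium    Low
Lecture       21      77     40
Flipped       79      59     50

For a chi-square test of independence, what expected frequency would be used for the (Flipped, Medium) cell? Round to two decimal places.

Row total (Flipped) = 188; column total (Medium) = 136; grand total N = 326.
Expected count = (row total × column total) / N = 188 × 136 / 326 = 78.43.

78.43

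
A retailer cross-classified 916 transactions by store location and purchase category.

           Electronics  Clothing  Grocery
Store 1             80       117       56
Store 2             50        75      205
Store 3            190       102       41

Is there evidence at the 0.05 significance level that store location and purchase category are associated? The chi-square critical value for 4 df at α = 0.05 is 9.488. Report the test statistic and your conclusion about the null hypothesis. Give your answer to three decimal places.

246.613; reject H₀

Row totals: 253, 330, 333. Column totals: 320, 294, 302. Grand total N = 916.
Expected counts (row total × column total / N):
  Store 1, Electronics: 253×320/916 = 88.38428
  Store 1, Clothing: 253×294/916 = 81.20306
  Store 1, Grocery: 253×302/916 = 83.41266
  Store 2, Electronics: 330×320/916 = 115.28384
  Store 2, Clothing: 330×294/916 = 105.91703
  Store 2, Grocery: 330×302/916 = 108.79913
  Store 3, Electronics: 333×320/916 = 116.33188
  Store 3, Clothing: 333×294/916 = 106.87991
  Store 3, Grocery: 333×302/916 = 109.78821
Contributions (O − E)²/E:
  (80 − 88.38428)²/88.38428 = 0.7953
  (117 − 81.20306)²/81.20306 = 15.7805
  (56 − 83.41266)²/83.41266 = 9.0089
  (50 − 115.28384)²/115.28384 = 36.9694
  (75 − 105.91703)²/105.91703 = 9.0246
  (205 − 108.79913)²/108.79913 = 85.0614
  (190 − 116.33188)²/116.33188 = 46.6509
  (102 − 106.87991)²/106.87991 = 0.2228
  (41 − 109.78821)²/109.78821 = 43.0995
χ² = 0.7953 + 15.7805 + 9.0089 + 36.9694 + 9.0246 + 85.0614 + 46.6509 + 0.2228 + 43.0995 = 246.613
df = (3−1)(3−1) = 4. Since 246.613 > 9.488, reject the null hypothesis of independence at α = 0.05.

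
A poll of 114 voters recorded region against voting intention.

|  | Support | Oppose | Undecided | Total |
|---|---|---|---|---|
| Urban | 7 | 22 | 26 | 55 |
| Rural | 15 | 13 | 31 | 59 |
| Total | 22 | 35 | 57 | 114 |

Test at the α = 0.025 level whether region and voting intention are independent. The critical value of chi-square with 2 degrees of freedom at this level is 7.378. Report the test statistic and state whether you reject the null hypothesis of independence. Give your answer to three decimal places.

Grand total N = 114.
Expected counts (row total × column total / N):
  Urban, Support: 55×22/114 = 10.6140
  Urban, Oppose: 55×35/114 = 16.8860
  Urban, Undecided: 55×57/114 = 27.5000
  Rural, Support: 59×22/114 = 11.3860
  Rural, Oppose: 59×35/114 = 18.1140
  Rural, Undecided: 59×57/114 = 29.5000
Contributions (O − E)²/E:
  (7 − 10.6140)²/10.6140 = 1.2305
  (22 − 16.8860)²/16.8860 = 1.5488
  (26 − 27.5000)²/27.5000 = 0.0818
  (15 − 11.3860)²/11.3860 = 1.1471
  (13 − 18.1140)²/18.1140 = 1.4438
  (31 − 29.5000)²/29.5000 = 0.0763
χ² = 1.2305 + 1.5488 + 0.0818 + 1.1471 + 1.4438 + 0.0763 = 5.528
df = (2−1)(3−1) = 2. Since 5.528 < 7.378, fail to reject the null hypothesis of independence at α = 0.025.

5.528; fail to reject H₀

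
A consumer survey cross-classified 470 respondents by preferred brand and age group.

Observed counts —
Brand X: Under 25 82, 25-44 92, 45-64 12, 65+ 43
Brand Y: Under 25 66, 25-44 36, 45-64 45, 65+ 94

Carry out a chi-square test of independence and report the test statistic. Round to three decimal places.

Row totals: 229, 241. Column totals: 148, 128, 57, 137. Grand total N = 470.
Expected counts (row total × column total / N):
  Brand X, Under 25: 229×148/470 = 72.1106
  Brand X, 25-44: 229×128/470 = 62.3660
  Brand X, 45-64: 229×57/470 = 27.7723
  Brand X, 65+: 229×137/470 = 66.7511
  Brand Y, Under 25: 241×148/470 = 75.8894
  Brand Y, 25-44: 241×128/470 = 65.6340
  Brand Y, 45-64: 241×57/470 = 29.2277
  Brand Y, 65+: 241×137/470 = 70.2489
Contributions (O − E)²/E:
  (82 − 72.1106)²/72.1106 = 1.3563
  (92 − 62.3660)²/62.3660 = 14.0810
  (12 − 27.7723)²/27.7723 = 8.9573
  (43 − 66.7511)²/66.7511 = 8.4510
  (66 − 75.8894)²/75.8894 = 1.2887
  (36 − 65.6340)²/65.6340 = 13.3799
  (45 − 29.2277)²/29.2277 = 8.5113
  (94 − 70.2489)²/70.2489 = 8.0302
χ² = 1.3563 + 14.0810 + 8.9573 + 8.4510 + 1.2887 + 13.3799 + 8.5113 + 8.0302 = 64.056

64.056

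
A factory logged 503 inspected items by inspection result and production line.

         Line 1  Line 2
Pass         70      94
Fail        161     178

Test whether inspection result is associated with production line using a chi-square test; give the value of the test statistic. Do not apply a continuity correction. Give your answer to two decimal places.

Row totals: 164, 339. Column totals: 231, 272. Grand total N = 503.
Expected counts (row total × column total / N):
  Pass, Line 1: 164×231/503 = 75.316
  Pass, Line 2: 164×272/503 = 88.684
  Fail, Line 1: 339×231/503 = 155.684
  Fail, Line 2: 339×272/503 = 183.316
Contributions (O − E)²/E:
  (70 − 75.316)²/75.316 = 0.3752
  (94 − 88.684)²/88.684 = 0.3187
  (161 − 155.684)²/155.684 = 0.1815
  (178 − 183.316)²/183.316 = 0.1542
χ² = 0.3752 + 0.3187 + 0.1815 + 0.1542 = 1.03

1.03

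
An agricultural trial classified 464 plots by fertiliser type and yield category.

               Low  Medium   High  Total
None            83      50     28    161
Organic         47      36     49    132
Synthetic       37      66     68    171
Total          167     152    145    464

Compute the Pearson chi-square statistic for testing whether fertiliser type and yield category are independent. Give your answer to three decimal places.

39.081

Grand total N = 464.
Expected counts (row total × column total / N):
  None, Low: 161×167/464 = 57.9461
  None, Medium: 161×152/464 = 52.7414
  None, High: 161×145/464 = 50.3125
  Organic, Low: 132×167/464 = 47.5086
  Organic, Medium: 132×152/464 = 43.2414
  Organic, High: 132×145/464 = 41.2500
  Synthetic, Low: 171×167/464 = 61.5453
  Synthetic, Medium: 171×152/464 = 56.0172
  Synthetic, High: 171×145/464 = 53.4375
Contributions (O − E)²/E:
  (83 − 57.9461)²/57.9461 = 10.8324
  (50 − 52.7414)²/52.7414 = 0.1425
  (28 − 50.3125)²/50.3125 = 9.8951
  (47 − 47.5086)²/47.5086 = 0.0054
  (36 − 43.2414)²/43.2414 = 1.2127
  (49 − 41.2500)²/41.2500 = 1.4561
  (37 − 61.5453)²/61.5453 = 9.7891
  (66 − 56.0172)²/56.0172 = 1.7790
  (68 − 53.4375)²/53.4375 = 3.9685
χ² = 10.8324 + 0.1425 + 9.8951 + 0.0054 + 1.2127 + 1.4561 + 9.7891 + 1.7790 + 3.9685 = 39.081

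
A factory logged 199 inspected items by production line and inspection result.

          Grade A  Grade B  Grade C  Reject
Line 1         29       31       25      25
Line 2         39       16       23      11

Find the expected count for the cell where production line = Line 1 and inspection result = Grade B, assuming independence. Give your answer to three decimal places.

25.980

Row total (Line 1) = 110; column total (Grade B) = 47; grand total N = 199.
Expected count = (row total × column total) / N = 110 × 47 / 199 = 25.980.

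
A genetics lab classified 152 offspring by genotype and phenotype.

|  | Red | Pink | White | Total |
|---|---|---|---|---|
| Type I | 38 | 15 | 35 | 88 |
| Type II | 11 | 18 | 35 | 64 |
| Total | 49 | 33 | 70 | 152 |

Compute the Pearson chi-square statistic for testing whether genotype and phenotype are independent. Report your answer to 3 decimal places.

11.651

Grand total N = 152.
Expected counts (row total × column total / N):
  Type I, Red: 88×49/152 = 28.3684
  Type I, Pink: 88×33/152 = 19.1053
  Type I, White: 88×70/152 = 40.5263
  Type II, Red: 64×49/152 = 20.6316
  Type II, Pink: 64×33/152 = 13.8947
  Type II, White: 64×70/152 = 29.4737
Contributions (O − E)²/E:
  (38 − 28.3684)²/28.3684 = 3.2701
  (15 − 19.1053)²/19.1053 = 0.8821
  (35 − 40.5263)²/40.5263 = 0.7536
  (11 − 20.6316)²/20.6316 = 4.4964
  (18 − 13.8947)²/13.8947 = 1.2129
  (35 − 29.4737)²/29.4737 = 1.0362
χ² = 3.2701 + 0.8821 + 0.7536 + 4.4964 + 1.2129 + 1.0362 = 11.651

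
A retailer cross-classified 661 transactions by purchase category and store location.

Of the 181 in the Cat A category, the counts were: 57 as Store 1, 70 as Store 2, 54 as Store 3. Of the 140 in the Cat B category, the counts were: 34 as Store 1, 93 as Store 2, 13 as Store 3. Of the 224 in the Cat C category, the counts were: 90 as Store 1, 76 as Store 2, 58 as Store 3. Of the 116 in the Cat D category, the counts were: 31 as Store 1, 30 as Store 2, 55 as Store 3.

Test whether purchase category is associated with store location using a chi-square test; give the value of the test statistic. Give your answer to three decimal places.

74.550

Row totals: 181, 140, 224, 116. Column totals: 212, 269, 180. Grand total N = 661.
Expected counts (row total × column total / N):
  Cat A, Store 1: 181×212/661 = 58.0514
  Cat A, Store 2: 181×269/661 = 73.6596
  Cat A, Store 3: 181×180/661 = 49.2890
  Cat B, Store 1: 140×212/661 = 44.9017
  Cat B, Store 2: 140×269/661 = 56.9743
  Cat B, Store 3: 140×180/661 = 38.1241
  Cat C, Store 1: 224×212/661 = 71.8427
  Cat C, Store 2: 224×269/661 = 91.1589
  Cat C, Store 3: 224×180/661 = 60.9985
  Cat D, Store 1: 116×212/661 = 37.2042
  Cat D, Store 2: 116×269/661 = 47.2073
  Cat D, Store 3: 116×180/661 = 31.5885
Contributions (O − E)²/E:
  (57 − 58.0514)²/58.0514 = 0.0190
  (70 − 73.6596)²/73.6596 = 0.1818
  (54 − 49.2890)²/49.2890 = 0.4503
  (34 − 44.9017)²/44.9017 = 2.6468
  (93 − 56.9743)²/56.9743 = 22.7796
  (13 − 38.1241)²/38.1241 = 16.5570
  (90 − 71.8427)²/71.8427 = 4.5890
  (76 − 91.1589)²/91.1589 = 2.5208
  (58 − 60.9985)²/60.9985 = 0.1474
  (31 − 37.2042)²/37.2042 = 1.0346
  (30 − 47.2073)²/47.2073 = 6.2721
  (55 − 31.5885)²/31.5885 = 17.3512
χ² = 0.0190 + 0.1818 + 0.4503 + 2.6468 + 22.7796 + 16.5570 + 4.5890 + 2.5208 + 0.1474 + 1.0346 + 6.2721 + 17.3512 = 74.550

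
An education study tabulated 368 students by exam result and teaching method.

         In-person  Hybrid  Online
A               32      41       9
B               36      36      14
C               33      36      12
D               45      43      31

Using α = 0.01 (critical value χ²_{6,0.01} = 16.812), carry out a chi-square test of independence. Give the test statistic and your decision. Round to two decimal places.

9.70; fail to reject H₀

Row totals: 82, 86, 81, 119. Column totals: 146, 156, 66. Grand total N = 368.
Expected counts (row total × column total / N):
  A, In-person: 82×146/368 = 32.533
  A, Hybrid: 82×156/368 = 34.761
  A, Online: 82×66/368 = 14.707
  B, In-person: 86×146/368 = 34.120
  B, Hybrid: 86×156/368 = 36.457
  B, Online: 86×66/368 = 15.424
  C, In-person: 81×146/368 = 32.136
  C, Hybrid: 81×156/368 = 34.337
  C, Online: 81×66/368 = 14.527
  D, In-person: 119×146/368 = 47.212
  D, Hybrid: 119×156/368 = 50.446
  D, Online: 119×66/368 = 21.342
Contributions (O − E)²/E:
  (32 − 32.533)²/32.533 = 0.0087
  (41 − 34.761)²/34.761 = 1.1198
  (9 − 14.707)²/14.707 = 2.2146
  (36 − 34.120)²/34.120 = 0.1036
  (36 − 36.457)²/36.457 = 0.0057
  (14 − 15.424)²/15.424 = 0.1315
  (33 − 32.136)²/32.136 = 0.0232
  (36 − 34.337)²/34.337 = 0.0805
  (12 − 14.527)²/14.527 = 0.4396
  (45 − 47.212)²/47.212 = 0.1036
  (43 − 50.446)²/50.446 = 1.0991
  (31 − 21.342)²/21.342 = 4.3706
χ² = 0.0087 + 1.1198 + 2.2146 + 0.1036 + 0.0057 + 0.1315 + 0.0232 + 0.0805 + 0.4396 + 0.1036 + 1.0991 + 4.3706 = 9.70
df = (4−1)(3−1) = 6. Since 9.70 < 16.812, fail to reject the null hypothesis of independence at α = 0.01.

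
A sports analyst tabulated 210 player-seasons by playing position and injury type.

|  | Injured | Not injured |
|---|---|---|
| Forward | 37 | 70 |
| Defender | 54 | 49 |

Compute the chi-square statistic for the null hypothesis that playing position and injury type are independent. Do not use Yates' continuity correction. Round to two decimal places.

6.81

Row totals: 107, 103. Column totals: 91, 119. Grand total N = 210.
Expected counts (row total × column total / N):
  Forward, Injured: 107×91/210 = 46.367
  Forward, Not injured: 107×119/210 = 60.633
  Defender, Injured: 103×91/210 = 44.633
  Defender, Not injured: 103×119/210 = 58.367
Contributions (O − E)²/E:
  (37 − 46.367)²/46.367 = 1.8923
  (70 − 60.633)²/60.633 = 1.4471
  (54 − 44.633)²/44.633 = 1.9658
  (49 − 58.367)²/58.367 = 1.5033
χ² = 1.8923 + 1.4471 + 1.9658 + 1.5033 = 6.81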